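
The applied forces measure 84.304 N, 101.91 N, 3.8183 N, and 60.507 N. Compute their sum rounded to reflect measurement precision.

250.54 N

84.304 N + 101.91 N + 3.8183 N + 60.507 N = 250.5393 N.
Addition/subtraction keeps the fewest decimal places: 84.304 → 3 decimal places, 101.91 → 2 decimal places, 3.8183 → 4 decimal places, 60.507 → 3 decimal places; limit is 2.
Rounded to 2 decimal places: 250.54 N.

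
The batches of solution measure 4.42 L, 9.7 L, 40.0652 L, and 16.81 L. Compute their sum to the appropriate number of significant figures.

4.42 L + 9.7 L + 40.0652 L + 16.81 L = 70.9952 L.
Addition/subtraction keeps the fewest decimal places: 4.42 → 2 decimal places, 9.7 → 1 decimal place, 40.0652 → 4 decimal places, 16.81 → 2 decimal places; limit is 1.
Rounded to 1 decimal place: 71.0 L.

71.0 L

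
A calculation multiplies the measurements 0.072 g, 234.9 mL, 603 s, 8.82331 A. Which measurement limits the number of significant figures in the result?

0.072 g → 2 s.f.; 234.9 mL → 4 s.f.; 603 s → 3 s.f.; 8.82331 A → 6 s.f.
The fewest is 2 significant figures, from 0.072 g.

0.072 g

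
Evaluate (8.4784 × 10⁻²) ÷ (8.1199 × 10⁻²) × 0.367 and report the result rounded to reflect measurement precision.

0.383

(8.4784 × 10⁻²) ÷ (8.1199 × 10⁻²) × 0.367 = 0.383203339943…
Multiplication/division keeps the fewest significant figures: 8.4784 × 10⁻² → 5 s.f., 8.1199 × 10⁻² → 5 s.f., 0.367 → 3 s.f.; limit is 3.
Rounded to 3 significant figures: 0.383.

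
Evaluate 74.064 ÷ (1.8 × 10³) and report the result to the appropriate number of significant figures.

74.064 ÷ (1.8 × 10³) = 0.0411466666667…
Multiplication/division keeps the fewest significant figures: 74.064 → 5 s.f., 1.8 × 10³ → 2 s.f.; limit is 2.
Rounded to 2 significant figures: 0.041.

0.041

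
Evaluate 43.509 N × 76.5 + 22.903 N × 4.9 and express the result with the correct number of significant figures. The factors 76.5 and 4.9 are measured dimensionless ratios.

43.509 × 76.5 = 3328.4385 → 3.33 × 10³ N (3 s.f., last digit at the 10^1 place).
22.903 × 4.9 = 112.2247 → 1.1 × 10² N (2 s.f., last digit at the 10^1 place).
Sum: 3440.6632 N; keep the coarser place, 10^1.
Result: 3.44 × 10³ N.

3.44 × 10³ N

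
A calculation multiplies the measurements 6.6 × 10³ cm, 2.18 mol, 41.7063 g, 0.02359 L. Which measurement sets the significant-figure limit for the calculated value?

6.6 × 10³ cm → 2 s.f.; 2.18 mol → 3 s.f.; 41.7063 g → 6 s.f.; 0.02359 L → 4 s.f.
The fewest is 2 significant figures, from 6.6 × 10³ cm.

6.6 × 10³ cm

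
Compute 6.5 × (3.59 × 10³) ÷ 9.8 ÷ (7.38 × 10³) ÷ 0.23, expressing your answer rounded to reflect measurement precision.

1.4

6.5 × (3.59 × 10³) ÷ 9.8 ÷ (7.38 × 10³) ÷ 0.23 = 1.4028057317…
Multiplication/division keeps the fewest significant figures: 6.5 → 2 s.f., 3.59 × 10³ → 3 s.f., 9.8 → 2 s.f., 7.38 × 10³ → 3 s.f., 0.23 → 2 s.f.; limit is 2.
Rounded to 2 significant figures: 1.4.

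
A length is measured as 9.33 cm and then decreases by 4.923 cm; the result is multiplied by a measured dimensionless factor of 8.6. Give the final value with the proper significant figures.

9.33 cm − 4.923 cm = 4.407 cm; the difference is limited to 2 decimal places (3 s.f.).
Carrying full precision, 4.407 × 8.6 = 37.9002 cm; 8.6 has 2 s.f., so the result keeps min(3, 2) = 2 s.f.
Rounded to 2 significant figures: 38 cm.

38 cm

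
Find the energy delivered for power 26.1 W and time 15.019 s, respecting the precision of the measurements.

392 J

energy delivered = 26.1 W × 15.019 s = 391.9959 J.
26.1 has 3 significant figures; 15.019 has 5.
Division/multiplication keeps the fewest: 3 significant figures.
Rounded: 392 J.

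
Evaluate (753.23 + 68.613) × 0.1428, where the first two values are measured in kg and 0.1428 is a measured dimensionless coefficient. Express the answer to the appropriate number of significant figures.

753.23 kg + 68.613 kg = 821.843 kg; the sum is limited to 2 decimal places (5 s.f.).
Carrying full precision, 821.843 × 0.1428 = 117.3591804 kg; 0.1428 has 4 s.f., so the result keeps min(5, 4) = 4 s.f.
Rounded to 4 significant figures: 117.4 kg.

117.4 kg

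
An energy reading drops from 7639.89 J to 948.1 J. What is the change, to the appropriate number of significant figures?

6691.8 J

7639.89 J − 948.1 J = 6691.79 J.
Addition/subtraction keeps the fewest decimal places: 7639.89 → 2 decimal places, 948.1 → 1 decimal place; limit is 1.
Rounded to 1 decimal place: 6691.8 J.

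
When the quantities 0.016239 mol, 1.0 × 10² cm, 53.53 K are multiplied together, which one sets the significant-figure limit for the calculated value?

1.0 × 10² cm

0.016239 mol → 5 s.f.; 1.0 × 10² cm → 2 s.f.; 53.53 K → 4 s.f.
The fewest is 2 significant figures, from 1.0 × 10² cm.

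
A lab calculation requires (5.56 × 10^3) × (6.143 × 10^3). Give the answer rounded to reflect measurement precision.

(5.56 × 10^3) × (6.143 × 10^3) = 34155080
Multiplication/division keeps the fewest significant figures: 5.56 × 10^3 → 3 s.f., 6.143 × 10^3 → 4 s.f.; limit is 3.
Rounded to 3 significant figures: 3.42 × 10^7.

3.42 × 10^7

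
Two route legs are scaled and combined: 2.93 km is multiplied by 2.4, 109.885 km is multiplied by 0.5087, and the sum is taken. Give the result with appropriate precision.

62.9 km

2.93 × 2.4 = 7.032 → 7.0 km (2 s.f., last digit at the 10^-1 place).
109.885 × 0.5087 = 55.8984995 → 55.90 km (4 s.f., last digit at the 10^-2 place).
Sum: 62.9304995 km; keep the coarser place, 10^-1.
Result: 62.9 km.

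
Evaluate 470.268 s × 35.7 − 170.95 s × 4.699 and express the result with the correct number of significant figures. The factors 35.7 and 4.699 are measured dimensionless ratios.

1.60 × 10^4 s

470.268 × 35.7 = 16788.5676 → 1.68 × 10^4 s (3 s.f., last digit at the 10^2 place).
170.95 × 4.699 = 803.29405 → 803.3 s (4 s.f., last digit at the 10^-1 place).
Difference: 15985.27355 s; keep the coarser place, 10^2.
Result: 1.60 × 10^4 s.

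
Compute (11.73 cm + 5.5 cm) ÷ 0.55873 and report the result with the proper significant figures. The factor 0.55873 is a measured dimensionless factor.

11.73 cm + 5.5 cm = 17.23 cm; the sum is limited to 1 decimal place (3 s.f.).
Carrying full precision, 17.23 ÷ 0.55873 = 30.8377928516… cm; 0.55873 has 5 s.f., so the result keeps min(3, 5) = 3 s.f.
Rounded to 3 significant figures: 30.8 cm.

30.8 cm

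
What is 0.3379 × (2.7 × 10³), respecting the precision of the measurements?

9.1 × 10²

0.3379 × (2.7 × 10³) = 912.33
Multiplication/division keeps the fewest significant figures: 0.3379 → 4 s.f., 2.7 × 10³ → 2 s.f.; limit is 2.
Rounded to 2 significant figures: 9.1 × 10².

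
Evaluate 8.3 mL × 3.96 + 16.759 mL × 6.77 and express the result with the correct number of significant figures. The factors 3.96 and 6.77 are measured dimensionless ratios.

8.3 × 3.96 = 32.868 → 33 mL (2 s.f., last digit at the 10^0 place).
16.759 × 6.77 = 113.45843 → 1.13 × 10^2 mL (3 s.f., last digit at the 10^0 place).
Sum: 146.32643 mL; keep the coarser place, 10^0.
Result: 146 mL.

146 mL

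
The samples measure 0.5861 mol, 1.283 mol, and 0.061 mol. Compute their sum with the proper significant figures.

1.930 mol

0.5861 mol + 1.283 mol + 0.061 mol = 1.9301 mol.
Addition/subtraction keeps the fewest decimal places: 0.5861 → 4 decimal places, 1.283 → 3 decimal places, 0.061 → 3 decimal places; limit is 3.
Rounded to 3 decimal places: 1.930 mol.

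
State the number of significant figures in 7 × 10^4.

7 × 10^4: in scientific notation every digit of the coefficient is significant.

1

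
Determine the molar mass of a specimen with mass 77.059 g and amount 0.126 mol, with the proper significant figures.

molar mass = 77.059 g ÷ 0.126 mol = 611.579365079… g/mol.
77.059 has 5 significant figures; 0.126 has 3.
Division/multiplication keeps the fewest: 3 significant figures.
Rounded: 612 g/mol.

612 g/mol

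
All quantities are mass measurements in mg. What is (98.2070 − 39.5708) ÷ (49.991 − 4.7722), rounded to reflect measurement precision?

98.2070 − 39.5708 = 58.6362, limited to 4 d.p. → 6 s.f.; 49.991 − 4.7722 = 45.2188, limited to 3 d.p. → 5 s.f.
Carrying full precision, 58.6362 ÷ 45.2188 = 1.29672171752…; keep min(6, 5) = 5 s.f.
Rounded to 5 significant figures: 1.2967.

1.2967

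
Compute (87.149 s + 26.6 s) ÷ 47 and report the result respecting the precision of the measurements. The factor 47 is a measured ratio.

2.4 s

87.149 s + 26.6 s = 113.749 s; the sum is limited to 1 decimal place (4 s.f.).
Carrying full precision, 113.749 ÷ 47 = 2.42019148936… s; 47 has 2 s.f., so the result keeps min(4, 2) = 2 s.f.
Rounded to 2 significant figures: 2.4 s.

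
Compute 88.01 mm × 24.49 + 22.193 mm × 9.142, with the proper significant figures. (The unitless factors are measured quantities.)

2358 mm

88.01 × 24.49 = 2155.3649 → 2155 mm (4 s.f., last digit at the 10^0 place).
22.193 × 9.142 = 202.888406 → 2.029 × 10^2 mm (4 s.f., last digit at the 10^-1 place).
Sum: 2358.253306 mm; keep the coarser place, 10^0.
Result: 2358 mm.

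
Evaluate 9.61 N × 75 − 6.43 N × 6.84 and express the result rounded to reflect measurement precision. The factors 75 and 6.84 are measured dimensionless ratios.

9.61 × 75 = 720.75 → 7.2 × 10² N (2 s.f., last digit at the 10^1 place).
6.43 × 6.84 = 43.9812 → 44.0 N (3 s.f., last digit at the 10^-1 place).
Difference: 676.7688 N; keep the coarser place, 10^1.
Result: 6.8 × 10² N.

6.8 × 10² N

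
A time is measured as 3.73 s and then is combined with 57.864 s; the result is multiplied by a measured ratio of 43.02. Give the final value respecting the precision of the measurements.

3.73 s + 57.864 s = 61.594 s; the sum is limited to 2 decimal places (4 s.f.).
Carrying full precision, 61.594 × 43.02 = 2649.77388 s; 43.02 has 4 s.f., so the result keeps min(4, 4) = 4 s.f.
Rounded to 4 significant figures: 2650. s.

2650. s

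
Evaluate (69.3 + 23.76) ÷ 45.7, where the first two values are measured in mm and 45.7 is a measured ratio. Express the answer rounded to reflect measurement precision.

69.3 mm + 23.76 mm = 93.06 mm; the sum is limited to 1 decimal place (3 s.f.).
Carrying full precision, 93.06 ÷ 45.7 = 2.0363238512… mm; 45.7 has 3 s.f., so the result keeps min(3, 3) = 3 s.f.
Rounded to 3 significant figures: 2.04 mm.

2.04 mm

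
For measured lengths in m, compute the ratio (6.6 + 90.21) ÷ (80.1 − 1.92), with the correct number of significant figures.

6.6 + 90.21 = 96.81, limited to 1 d.p. → 3 s.f.; 80.1 − 1.92 = 78.18, limited to 1 d.p. → 3 s.f.
Carrying full precision, 96.81 ÷ 78.18 = 1.23829623945…; keep min(3, 3) = 3 s.f.
Rounded to 3 significant figures: 1.24.

1.24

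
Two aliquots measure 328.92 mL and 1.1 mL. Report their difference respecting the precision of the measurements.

328.92 mL − 1.1 mL = 327.82 mL.
Addition/subtraction keeps the fewest decimal places: 328.92 → 2 decimal places, 1.1 → 1 decimal place; limit is 1.
Rounded to 1 decimal place: 327.8 mL.

327.8 mL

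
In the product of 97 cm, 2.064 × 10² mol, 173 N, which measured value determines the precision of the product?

97 cm → 2 s.f.; 2.064 × 10² mol → 4 s.f.; 173 N → 3 s.f.
The fewest is 2 significant figures, from 97 cm.

97 cm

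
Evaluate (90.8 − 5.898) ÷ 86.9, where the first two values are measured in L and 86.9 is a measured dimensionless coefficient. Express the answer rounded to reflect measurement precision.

90.8 L − 5.898 L = 84.902 L; the difference is limited to 1 decimal place (3 s.f.).
Carrying full precision, 84.902 ÷ 86.9 = 0.977008055236… L; 86.9 has 3 s.f., so the result keeps min(3, 3) = 3 s.f.
Rounded to 3 significant figures: 0.977 L.

0.977 L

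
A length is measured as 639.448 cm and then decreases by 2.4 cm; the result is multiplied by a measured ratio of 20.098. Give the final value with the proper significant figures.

639.448 cm − 2.4 cm = 637.048 cm; the difference is limited to 1 decimal place (4 s.f.).
Carrying full precision, 637.048 × 20.098 = 12803.390704 cm; 20.098 has 5 s.f., so the result keeps min(4, 5) = 4 s.f.
Rounded to 4 significant figures: 1.280 × 10⁴ cm.

1.280 × 10⁴ cm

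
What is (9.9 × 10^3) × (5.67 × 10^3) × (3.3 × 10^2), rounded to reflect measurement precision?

(9.9 × 10^3) × (5.67 × 10^3) × (3.3 × 10^2) = 1.852389 × 10^10
Multiplication/division keeps the fewest significant figures: 9.9 × 10^3 → 2 s.f., 5.67 × 10^3 → 3 s.f., 3.3 × 10^2 → 2 s.f.; limit is 2.
Rounded to 2 significant figures: 1.9 × 10^10.

1.9 × 10^10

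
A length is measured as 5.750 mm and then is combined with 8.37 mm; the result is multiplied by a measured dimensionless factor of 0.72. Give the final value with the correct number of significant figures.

5.750 mm + 8.37 mm = 14.120 mm; the sum is limited to 2 decimal places (4 s.f.).
Carrying full precision, 14.120 × 0.72 = 10.1664 mm; 0.72 has 2 s.f., so the result keeps min(4, 2) = 2 s.f.
Rounded to 2 significant figures: 1.0 × 10¹ mm.

1.0 × 10¹ mm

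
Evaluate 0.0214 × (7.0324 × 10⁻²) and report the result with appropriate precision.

0.0214 × (7.0324 × 10⁻²) = 0.0015049336
Multiplication/division keeps the fewest significant figures: 0.0214 → 3 s.f., 7.0324 × 10⁻² → 5 s.f.; limit is 3.
Rounded to 3 significant figures: 0.00150.

0.00150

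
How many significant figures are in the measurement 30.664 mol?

5

30.664: zeros between nonzero digits are significant.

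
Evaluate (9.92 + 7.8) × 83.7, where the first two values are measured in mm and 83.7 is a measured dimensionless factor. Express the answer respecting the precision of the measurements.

9.92 mm + 7.8 mm = 17.72 mm; the sum is limited to 1 decimal place (3 s.f.).
Carrying full precision, 17.72 × 83.7 = 1483.164 mm; 83.7 has 3 s.f., so the result keeps min(3, 3) = 3 s.f.
Rounded to 3 significant figures: 1.48 × 10³ mm.

1.48 × 10³ mm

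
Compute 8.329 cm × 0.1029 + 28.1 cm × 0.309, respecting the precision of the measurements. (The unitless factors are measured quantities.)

8.329 × 0.1029 = 0.8570541 → 0.8571 cm (4 s.f., last digit at the 10^-4 place).
28.1 × 0.309 = 8.6829 → 8.68 cm (3 s.f., last digit at the 10^-2 place).
Sum: 9.5399541 cm; keep the coarser place, 10^-2.
Result: 9.54 cm.

9.54 cm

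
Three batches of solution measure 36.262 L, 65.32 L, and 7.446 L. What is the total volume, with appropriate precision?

36.262 L + 65.32 L + 7.446 L = 109.028 L.
Addition/subtraction keeps the fewest decimal places: 36.262 → 3 decimal places, 65.32 → 2 decimal places, 7.446 → 3 decimal places; limit is 2.
Rounded to 2 decimal places: 1.0903 × 10^2 L.

1.0903 × 10^2 L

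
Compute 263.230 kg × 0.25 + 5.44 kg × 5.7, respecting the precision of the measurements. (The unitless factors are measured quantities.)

263.230 × 0.25 = 65.8075 → 66 kg (2 s.f., last digit at the 10^0 place).
5.44 × 5.7 = 31.008 → 31 kg (2 s.f., last digit at the 10^0 place).
Sum: 96.8155 kg; keep the coarser place, 10^0.
Result: 97 kg.

97 kg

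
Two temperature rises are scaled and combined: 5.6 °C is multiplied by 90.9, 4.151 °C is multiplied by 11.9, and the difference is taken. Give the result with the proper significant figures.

5.6 × 90.9 = 509.04 → 5.1 × 10^2 °C (2 s.f., last digit at the 10^1 place).
4.151 × 11.9 = 49.3969 → 49.4 °C (3 s.f., last digit at the 10^-1 place).
Difference: 459.6431 °C; keep the coarser place, 10^1.
Result: 4.6 × 10^2 °C.

4.6 × 10^2 °C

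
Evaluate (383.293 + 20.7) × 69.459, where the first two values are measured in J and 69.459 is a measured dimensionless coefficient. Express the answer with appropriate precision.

383.293 J + 20.7 J = 403.993 J; the sum is limited to 1 decimal place (4 s.f.).
Carrying full precision, 403.993 × 69.459 = 28060.949787 J; 69.459 has 5 s.f., so the result keeps min(4, 5) = 4 s.f.
Rounded to 4 significant figures: 2.806 × 10^4 J.

2.806 × 10^4 J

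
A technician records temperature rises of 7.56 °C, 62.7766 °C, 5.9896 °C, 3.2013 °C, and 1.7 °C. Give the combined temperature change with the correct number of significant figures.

7.56 °C + 62.7766 °C + 5.9896 °C + 3.2013 °C + 1.7 °C = 81.2275 °C.
Addition/subtraction keeps the fewest decimal places: 7.56 → 2 decimal places, 62.7766 → 4 decimal places, 5.9896 → 4 decimal places, 3.2013 → 4 decimal places, 1.7 → 1 decimal place; limit is 1.
Rounded to 1 decimal place: 81.2 °C.

81.2 °C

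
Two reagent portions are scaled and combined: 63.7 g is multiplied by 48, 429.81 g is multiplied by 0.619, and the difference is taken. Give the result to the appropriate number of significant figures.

63.7 × 48 = 3057.6 → 3.1 × 10³ g (2 s.f., last digit at the 10^2 place).
429.81 × 0.619 = 266.05239 → 266 g (3 s.f., last digit at the 10^0 place).
Difference: 2791.54761 g; keep the coarser place, 10^2.
Result: 2.8 × 10³ g.

2.8 × 10³ g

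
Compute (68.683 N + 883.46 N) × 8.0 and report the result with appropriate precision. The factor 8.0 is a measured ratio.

68.683 N + 883.46 N = 952.143 N; the sum is limited to 2 decimal places (5 s.f.).
Carrying full precision, 952.143 × 8.0 = 7617.144 N; 8.0 has 2 s.f., so the result keeps min(5, 2) = 2 s.f.
Rounded to 2 significant figures: 7.6 × 10³ N.

7.6 × 10³ N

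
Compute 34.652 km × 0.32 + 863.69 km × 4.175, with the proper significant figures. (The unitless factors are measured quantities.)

34.652 × 0.32 = 11.08864 → 11 km (2 s.f., last digit at the 10^0 place).
863.69 × 4.175 = 3605.90575 → 3606 km (4 s.f., last digit at the 10^0 place).
Sum: 3616.99439 km; keep the coarser place, 10^0.
Result: 3617 km.

3617 km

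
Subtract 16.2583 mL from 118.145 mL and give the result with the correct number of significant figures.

118.145 mL − 16.2583 mL = 101.8867 mL.
Addition/subtraction keeps the fewest decimal places: 118.145 → 3 decimal places, 16.2583 → 4 decimal places; limit is 3.
Rounded to 3 decimal places: 101.887 mL.

101.887 mL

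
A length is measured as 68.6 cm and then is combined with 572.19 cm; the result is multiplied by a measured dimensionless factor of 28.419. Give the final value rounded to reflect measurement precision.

1.821 × 10^4 cm

68.6 cm + 572.19 cm = 640.79 cm; the sum is limited to 1 decimal place (4 s.f.).
Carrying full precision, 640.79 × 28.419 = 18210.61101 cm; 28.419 has 5 s.f., so the result keeps min(4, 5) = 4 s.f.
Rounded to 4 significant figures: 1.821 × 10^4 cm.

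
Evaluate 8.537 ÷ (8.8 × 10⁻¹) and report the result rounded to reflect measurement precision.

9.7

8.537 ÷ (8.8 × 10⁻¹) = 9.70113636364…
Multiplication/division keeps the fewest significant figures: 8.537 → 4 s.f., 8.8 × 10⁻¹ → 2 s.f.; limit is 2.
Rounded to 2 significant figures: 9.7.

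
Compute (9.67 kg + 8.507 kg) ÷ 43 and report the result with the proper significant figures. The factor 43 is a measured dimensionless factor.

0.42 kg

9.67 kg + 8.507 kg = 18.177 kg; the sum is limited to 2 decimal places (4 s.f.).
Carrying full precision, 18.177 ÷ 43 = 0.422720930233… kg; 43 has 2 s.f., so the result keeps min(4, 2) = 2 s.f.
Rounded to 2 significant figures: 0.42 kg.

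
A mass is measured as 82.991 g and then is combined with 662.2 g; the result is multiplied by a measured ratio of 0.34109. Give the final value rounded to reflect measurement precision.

254.2 g

82.991 g + 662.2 g = 745.191 g; the sum is limited to 1 decimal place (4 s.f.).
Carrying full precision, 745.191 × 0.34109 = 254.17719819 g; 0.34109 has 5 s.f., so the result keeps min(4, 5) = 4 s.f.
Rounded to 4 significant figures: 254.2 g.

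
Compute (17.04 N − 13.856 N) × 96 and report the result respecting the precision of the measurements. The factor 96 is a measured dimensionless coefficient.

17.04 N − 13.856 N = 3.184 N; the difference is limited to 2 decimal places (3 s.f.).
Carrying full precision, 3.184 × 96 = 305.664 N; 96 has 2 s.f., so the result keeps min(3, 2) = 2 s.f.
Rounded to 2 significant figures: 3.1 × 10^2 N.

3.1 × 10^2 N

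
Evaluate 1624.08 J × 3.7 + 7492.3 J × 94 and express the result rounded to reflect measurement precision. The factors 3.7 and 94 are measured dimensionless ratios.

7.1 × 10^5 J

1624.08 × 3.7 = 6009.096 → 6.0 × 10^3 J (2 s.f., last digit at the 10^2 place).
7492.3 × 94 = 704276.2 → 7.0 × 10^5 J (2 s.f., last digit at the 10^4 place).
Sum: 710285.296 J; keep the coarser place, 10^4.
Result: 7.1 × 10^5 J.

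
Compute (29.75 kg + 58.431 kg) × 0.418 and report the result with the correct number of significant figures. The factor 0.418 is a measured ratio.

29.75 kg + 58.431 kg = 88.181 kg; the sum is limited to 2 decimal places (4 s.f.).
Carrying full precision, 88.181 × 0.418 = 36.859658 kg; 0.418 has 3 s.f., so the result keeps min(4, 3) = 3 s.f.
Rounded to 3 significant figures: 36.9 kg.

36.9 kg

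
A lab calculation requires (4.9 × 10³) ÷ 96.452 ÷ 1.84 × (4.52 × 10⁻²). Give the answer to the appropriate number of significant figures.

1.2

(4.9 × 10³) ÷ 96.452 ÷ 1.84 × (4.52 × 10⁻²) = 1.24797376122…
Multiplication/division keeps the fewest significant figures: 4.9 × 10³ → 2 s.f., 96.452 → 5 s.f., 1.84 → 3 s.f., 4.52 × 10⁻² → 3 s.f.; limit is 2.
Rounded to 2 significant figures: 1.2.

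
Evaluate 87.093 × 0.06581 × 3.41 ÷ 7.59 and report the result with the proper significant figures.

87.093 × 0.06581 × 3.41 ÷ 7.59 = 2.57506232217…
Multiplication/division keeps the fewest significant figures: 87.093 → 5 s.f., 0.06581 → 4 s.f., 3.41 → 3 s.f., 7.59 → 3 s.f.; limit is 3.
Rounded to 3 significant figures: 2.58.

2.58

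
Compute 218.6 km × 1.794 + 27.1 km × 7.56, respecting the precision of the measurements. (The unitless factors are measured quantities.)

5.97 × 10^2 km

218.6 × 1.794 = 392.1684 → 392.2 km (4 s.f., last digit at the 10^-1 place).
27.1 × 7.56 = 204.876 → 205 km (3 s.f., last digit at the 10^0 place).
Sum: 597.0444 km; keep the coarser place, 10^0.
Result: 5.97 × 10^2 km.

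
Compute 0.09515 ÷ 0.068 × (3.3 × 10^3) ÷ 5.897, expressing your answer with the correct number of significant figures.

7.8 × 10^2

0.09515 ÷ 0.068 × (3.3 × 10^3) ÷ 5.897 = 783.037736037…
Multiplication/division keeps the fewest significant figures: 0.09515 → 4 s.f., 0.068 → 2 s.f., 3.3 × 10^3 → 2 s.f., 5.897 → 4 s.f.; limit is 2.
Rounded to 2 significant figures: 7.8 × 10^2.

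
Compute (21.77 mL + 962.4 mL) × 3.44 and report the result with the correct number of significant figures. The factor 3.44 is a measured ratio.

21.77 mL + 962.4 mL = 984.17 mL; the sum is limited to 1 decimal place (4 s.f.).
Carrying full precision, 984.17 × 3.44 = 3385.5448 mL; 3.44 has 3 s.f., so the result keeps min(4, 3) = 3 s.f.
Rounded to 3 significant figures: 3.39 × 10^3 mL.

3.39 × 10^3 mL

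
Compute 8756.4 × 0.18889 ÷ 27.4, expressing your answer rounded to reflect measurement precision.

8756.4 × 0.18889 ÷ 27.4 = 60.3648319708…
Multiplication/division keeps the fewest significant figures: 8756.4 → 5 s.f., 0.18889 → 5 s.f., 27.4 → 3 s.f.; limit is 3.
Rounded to 3 significant figures: 60.4.

60.4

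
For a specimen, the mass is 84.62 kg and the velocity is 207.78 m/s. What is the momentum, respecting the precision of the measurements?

momentum = 84.62 kg × 207.78 m/s = 17582.3436 kg·m/s.
84.62 has 4 significant figures; 207.78 has 5.
Division/multiplication keeps the fewest: 4 significant figures.
Rounded: 1.758 × 10⁴ kg·m/s.

1.758 × 10⁴ kg·m/s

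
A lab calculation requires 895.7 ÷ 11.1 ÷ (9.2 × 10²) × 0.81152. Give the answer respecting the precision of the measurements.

895.7 ÷ 11.1 ÷ (9.2 × 10²) × 0.81152 = 0.0711788546808…
Multiplication/division keeps the fewest significant figures: 895.7 → 4 s.f., 11.1 → 3 s.f., 9.2 × 10² → 2 s.f., 0.81152 → 5 s.f.; limit is 2.
Rounded to 2 significant figures: 0.071.

0.071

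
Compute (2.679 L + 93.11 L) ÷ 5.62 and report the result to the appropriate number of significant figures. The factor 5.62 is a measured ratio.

17.0 L

2.679 L + 93.11 L = 95.789 L; the sum is limited to 2 decimal places (4 s.f.).
Carrying full precision, 95.789 ÷ 5.62 = 17.0443060498… L; 5.62 has 3 s.f., so the result keeps min(4, 3) = 3 s.f.
Rounded to 3 significant figures: 17.0 L.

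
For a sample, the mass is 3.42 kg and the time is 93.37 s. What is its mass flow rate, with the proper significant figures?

0.0366 kg/s

mass flow rate = 3.42 kg ÷ 93.37 s = 0.0366284673878… kg/s.
3.42 has 3 significant figures; 93.37 has 4.
Division/multiplication keeps the fewest: 3 significant figures.
Rounded: 0.0366 kg/s.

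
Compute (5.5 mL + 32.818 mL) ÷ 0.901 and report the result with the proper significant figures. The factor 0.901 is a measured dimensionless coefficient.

5.5 mL + 32.818 mL = 38.318 mL; the sum is limited to 1 decimal place (3 s.f.).
Carrying full precision, 38.318 ÷ 0.901 = 42.5283018868… mL; 0.901 has 3 s.f., so the result keeps min(3, 3) = 3 s.f.
Rounded to 3 significant figures: 42.5 mL.

42.5 mL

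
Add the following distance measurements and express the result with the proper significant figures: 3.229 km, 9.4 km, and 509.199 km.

521.8 km

3.229 km + 9.4 km + 509.199 km = 521.828 km.
Addition/subtraction keeps the fewest decimal places: 3.229 → 3 decimal places, 9.4 → 1 decimal place, 509.199 → 3 decimal places; limit is 1.
Rounded to 1 decimal place: 521.8 km.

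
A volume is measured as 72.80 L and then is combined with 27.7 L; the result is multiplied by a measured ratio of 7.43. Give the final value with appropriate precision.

7.47 × 10² L

72.80 L + 27.7 L = 100.50 L; the sum is limited to 1 decimal place (4 s.f.).
Carrying full precision, 100.50 × 7.43 = 746.715 L; 7.43 has 3 s.f., so the result keeps min(4, 3) = 3 s.f.
Rounded to 3 significant figures: 7.47 × 10² L.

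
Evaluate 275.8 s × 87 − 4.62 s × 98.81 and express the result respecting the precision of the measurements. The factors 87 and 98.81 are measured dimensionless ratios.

2.4 × 10⁴ s

275.8 × 87 = 23994.6 → 2.4 × 10⁴ s (2 s.f., last digit at the 10^3 place).
4.62 × 98.81 = 456.5022 → 457 s (3 s.f., last digit at the 10^0 place).
Difference: 23538.0978 s; keep the coarser place, 10^3.
Result: 2.4 × 10⁴ s.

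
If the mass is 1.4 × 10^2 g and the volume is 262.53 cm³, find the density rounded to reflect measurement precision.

density = 1.4 × 10^2 g ÷ 262.53 cm³ = 0.533272387918… g/cm³.
1.4 × 10^2 has 2 significant figures; 262.53 has 5.
Division/multiplication keeps the fewest: 2 significant figures.
Rounded: 0.53 g/cm³.

0.53 g/cm³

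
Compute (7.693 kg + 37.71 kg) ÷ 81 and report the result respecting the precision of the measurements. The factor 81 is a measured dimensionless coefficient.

7.693 kg + 37.71 kg = 45.403 kg; the sum is limited to 2 decimal places (4 s.f.).
Carrying full precision, 45.403 ÷ 81 = 0.560530864198… kg; 81 has 2 s.f., so the result keeps min(4, 2) = 2 s.f.
Rounded to 2 significant figures: 0.56 kg.

0.56 kg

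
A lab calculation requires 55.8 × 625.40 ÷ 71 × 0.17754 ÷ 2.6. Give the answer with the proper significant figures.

34

55.8 × 625.40 ÷ 71 × 0.17754 ÷ 2.6 = 33.5626771008…
Multiplication/division keeps the fewest significant figures: 55.8 → 3 s.f., 625.40 → 5 s.f., 71 → 2 s.f., 0.17754 → 5 s.f., 2.6 → 2 s.f.; limit is 2.
Rounded to 2 significant figures: 34.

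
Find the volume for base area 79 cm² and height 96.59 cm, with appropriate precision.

7.6 × 10^3 cm³

volume = 79 cm² × 96.59 cm = 7630.61 cm³.
79 has 2 significant figures; 96.59 has 4.
Division/multiplication keeps the fewest: 2 significant figures.
Rounded: 7.6 × 10^3 cm³.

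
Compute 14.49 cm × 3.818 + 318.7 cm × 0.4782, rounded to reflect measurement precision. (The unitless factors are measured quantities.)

14.49 × 3.818 = 55.32282 → 55.32 cm (4 s.f., last digit at the 10^-2 place).
318.7 × 0.4782 = 152.40234 → 152.4 cm (4 s.f., last digit at the 10^-1 place).
Sum: 207.72516 cm; keep the coarser place, 10^-1.
Result: 207.7 cm.

207.7 cm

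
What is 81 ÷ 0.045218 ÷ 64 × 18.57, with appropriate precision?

81 ÷ 0.045218 ÷ 64 × 18.57 = 519.763285638…
Multiplication/division keeps the fewest significant figures: 81 → 2 s.f., 0.045218 → 5 s.f., 64 → 2 s.f., 18.57 → 4 s.f.; limit is 2.
Rounded to 2 significant figures: 5.2 × 10^2.

5.2 × 10^2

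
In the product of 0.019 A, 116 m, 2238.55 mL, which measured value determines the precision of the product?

0.019 A → 2 s.f.; 116 m → 3 s.f.; 2238.55 mL → 6 s.f.
The fewest is 2 significant figures, from 0.019 A.

0.019 A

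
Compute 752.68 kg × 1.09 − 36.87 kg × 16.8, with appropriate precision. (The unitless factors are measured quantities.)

752.68 × 1.09 = 820.4212 → 820. kg (3 s.f., last digit at the 10^0 place).
36.87 × 16.8 = 619.416 → 619 kg (3 s.f., last digit at the 10^0 place).
Difference: 201.0052 kg; keep the coarser place, 10^0.
Result: 201 kg.

201 kg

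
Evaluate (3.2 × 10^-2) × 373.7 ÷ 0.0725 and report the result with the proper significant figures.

(3.2 × 10^-2) × 373.7 ÷ 0.0725 = 164.943448276…
Multiplication/division keeps the fewest significant figures: 3.2 × 10^-2 → 2 s.f., 373.7 → 4 s.f., 0.0725 → 3 s.f.; limit is 2.
Rounded to 2 significant figures: 1.6 × 10^2.

1.6 × 10^2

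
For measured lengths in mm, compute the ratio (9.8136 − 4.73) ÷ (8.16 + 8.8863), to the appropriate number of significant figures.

0.298

9.8136 − 4.73 = 5.0836, limited to 2 d.p. → 3 s.f.; 8.16 + 8.8863 = 17.0463, limited to 2 d.p. → 4 s.f.
Carrying full precision, 5.0836 ÷ 17.0463 = 0.298223074802…; keep min(3, 4) = 3 s.f.
Rounded to 3 significant figures: 0.298.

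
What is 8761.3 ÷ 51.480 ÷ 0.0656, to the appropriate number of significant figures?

2.59 × 10^3

8761.3 ÷ 51.480 ÷ 0.0656 = 2594.33571171…
Multiplication/division keeps the fewest significant figures: 8761.3 → 5 s.f., 51.480 → 5 s.f., 0.0656 → 3 s.f.; limit is 3.
Rounded to 3 significant figures: 2.59 × 10^3.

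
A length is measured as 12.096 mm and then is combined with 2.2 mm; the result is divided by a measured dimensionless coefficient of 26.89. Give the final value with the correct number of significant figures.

0.532 mm

12.096 mm + 2.2 mm = 14.296 mm; the sum is limited to 1 decimal place (3 s.f.).
Carrying full precision, 14.296 ÷ 26.89 = 0.531647452585… mm; 26.89 has 4 s.f., so the result keeps min(3, 4) = 3 s.f.
Rounded to 3 significant figures: 0.532 mm.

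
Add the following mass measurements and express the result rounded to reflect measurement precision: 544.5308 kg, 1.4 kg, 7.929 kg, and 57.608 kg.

611.5 kg

544.5308 kg + 1.4 kg + 7.929 kg + 57.608 kg = 611.4678 kg.
Addition/subtraction keeps the fewest decimal places: 544.5308 → 4 decimal places, 1.4 → 1 decimal place, 7.929 → 3 decimal places, 57.608 → 3 decimal places; limit is 1.
Rounded to 1 decimal place: 611.5 kg.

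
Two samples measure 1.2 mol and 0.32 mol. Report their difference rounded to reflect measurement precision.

0.9 mol

1.2 mol − 0.32 mol = 0.88 mol.
Addition/subtraction keeps the fewest decimal places: 1.2 → 1 decimal place, 0.32 → 2 decimal places; limit is 1.
Rounded to 1 decimal place: 0.9 mol.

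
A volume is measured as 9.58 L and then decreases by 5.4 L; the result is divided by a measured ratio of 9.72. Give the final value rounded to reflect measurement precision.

0.43 L

9.58 L − 5.4 L = 4.18 L; the difference is limited to 1 decimal place (2 s.f.).
Carrying full precision, 4.18 ÷ 9.72 = 0.430041152263… L; 9.72 has 3 s.f., so the result keeps min(2, 3) = 2 s.f.
Rounded to 2 significant figures: 0.43 L.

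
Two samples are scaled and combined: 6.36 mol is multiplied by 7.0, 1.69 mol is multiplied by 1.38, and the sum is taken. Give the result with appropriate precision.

47 mol

6.36 × 7.0 = 44.52 → 45 mol (2 s.f., last digit at the 10^0 place).
1.69 × 1.38 = 2.3322 → 2.33 mol (3 s.f., last digit at the 10^-2 place).
Sum: 46.8522 mol; keep the coarser place, 10^0.
Result: 47 mol.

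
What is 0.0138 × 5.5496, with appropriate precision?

0.0766

0.0138 × 5.5496 = 0.07658448
Multiplication/division keeps the fewest significant figures: 0.0138 → 3 s.f., 5.5496 → 5 s.f.; limit is 3.
Rounded to 3 significant figures: 0.0766.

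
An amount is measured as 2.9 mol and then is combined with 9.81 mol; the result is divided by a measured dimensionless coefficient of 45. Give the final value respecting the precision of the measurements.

2.9 mol + 9.81 mol = 12.71 mol; the sum is limited to 1 decimal place (3 s.f.).
Carrying full precision, 12.71 ÷ 45 = 0.282444444444… mol; 45 has 2 s.f., so the result keeps min(3, 2) = 2 s.f.
Rounded to 2 significant figures: 0.28 mol.

0.28 mol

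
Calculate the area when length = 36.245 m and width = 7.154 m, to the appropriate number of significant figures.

area = 36.245 m × 7.154 m = 259.29673 m².
36.245 has 5 significant figures; 7.154 has 4.
Division/multiplication keeps the fewest: 4 significant figures.
Rounded: 259.3 m².

259.3 m²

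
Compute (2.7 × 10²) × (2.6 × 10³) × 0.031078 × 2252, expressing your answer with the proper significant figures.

4.9 × 10⁷

(2.7 × 10²) × (2.6 × 10³) × 0.031078 × 2252 = 49131334.512
Multiplication/division keeps the fewest significant figures: 2.7 × 10² → 2 s.f., 2.6 × 10³ → 2 s.f., 0.031078 → 5 s.f., 2252 → 4 s.f.; limit is 2.
Rounded to 2 significant figures: 4.9 × 10⁷.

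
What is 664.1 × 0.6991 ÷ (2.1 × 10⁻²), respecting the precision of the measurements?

664.1 × 0.6991 ÷ (2.1 × 10⁻²) = 22108.2052381…
Multiplication/division keeps the fewest significant figures: 664.1 → 4 s.f., 0.6991 → 4 s.f., 2.1 × 10⁻² → 2 s.f.; limit is 2.
Rounded to 2 significant figures: 2.2 × 10⁴.

2.2 × 10⁴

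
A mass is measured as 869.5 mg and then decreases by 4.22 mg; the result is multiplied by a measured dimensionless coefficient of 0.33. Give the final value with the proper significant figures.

869.5 mg − 4.22 mg = 865.28 mg; the difference is limited to 1 decimal place (4 s.f.).
Carrying full precision, 865.28 × 0.33 = 285.5424 mg; 0.33 has 2 s.f., so the result keeps min(4, 2) = 2 s.f.
Rounded to 2 significant figures: 2.9 × 10² mg.

2.9 × 10² mg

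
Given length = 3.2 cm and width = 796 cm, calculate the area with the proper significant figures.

area = 3.2 cm × 796 cm = 2547.2 cm².
3.2 has 2 significant figures; 796 has 3.
Division/multiplication keeps the fewest: 2 significant figures.
Rounded: 2.5 × 10³ cm².

2.5 × 10³ cm²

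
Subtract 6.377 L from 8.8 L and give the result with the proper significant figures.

8.8 L − 6.377 L = 2.423 L.
Addition/subtraction keeps the fewest decimal places: 8.8 → 1 decimal place, 6.377 → 3 decimal places; limit is 1.
Rounded to 1 decimal place: 2.4 L.

2.4 L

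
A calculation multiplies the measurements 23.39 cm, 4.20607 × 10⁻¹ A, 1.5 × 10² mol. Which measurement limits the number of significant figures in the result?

23.39 cm → 4 s.f.; 4.20607 × 10⁻¹ A → 6 s.f.; 1.5 × 10² mol → 2 s.f.
The fewest is 2 significant figures, from 1.5 × 10² mol.

1.5 × 10² mol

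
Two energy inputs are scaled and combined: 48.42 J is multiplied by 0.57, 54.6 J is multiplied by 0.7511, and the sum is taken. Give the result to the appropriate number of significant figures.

69 J

48.42 × 0.57 = 27.5994 → 28 J (2 s.f., last digit at the 10^0 place).
54.6 × 0.7511 = 41.01006 → 41.0 J (3 s.f., last digit at the 10^-1 place).
Sum: 68.60946 J; keep the coarser place, 10^0.
Result: 69 J.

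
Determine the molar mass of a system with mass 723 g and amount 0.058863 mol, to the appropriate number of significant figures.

1.23 × 10^4 g/mol

molar mass = 723 g ÷ 0.058863 mol = 12282.7582692… g/mol.
723 has 3 significant figures; 0.058863 has 5.
Division/multiplication keeps the fewest: 3 significant figures.
Rounded: 1.23 × 10^4 g/mol.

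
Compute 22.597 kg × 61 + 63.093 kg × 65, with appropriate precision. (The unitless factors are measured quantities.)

22.597 × 61 = 1378.417 → 1.4 × 10³ kg (2 s.f., last digit at the 10^2 place).
63.093 × 65 = 4101.045 → 4.1 × 10³ kg (2 s.f., last digit at the 10^2 place).
Sum: 5479.462 kg; keep the coarser place, 10^2.
Result: 5.5 × 10³ kg.

5.5 × 10³ kg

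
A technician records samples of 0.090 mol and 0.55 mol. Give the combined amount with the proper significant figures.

0.090 mol + 0.55 mol = 0.640 mol.
Addition/subtraction keeps the fewest decimal places: 0.090 → 3 decimal places, 0.55 → 2 decimal places; limit is 2.
Rounded to 2 decimal places: 0.64 mol.

0.64 mol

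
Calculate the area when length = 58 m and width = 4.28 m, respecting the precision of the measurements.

area = 58 m × 4.28 m = 248.24 m².
58 has 2 significant figures; 4.28 has 3.
Division/multiplication keeps the fewest: 2 significant figures.
Rounded: 2.5 × 10² m².

2.5 × 10² m²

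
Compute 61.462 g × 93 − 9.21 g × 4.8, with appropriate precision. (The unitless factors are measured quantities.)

61.462 × 93 = 5715.966 → 5.7 × 10³ g (2 s.f., last digit at the 10^2 place).
9.21 × 4.8 = 44.208 → 44 g (2 s.f., last digit at the 10^0 place).
Difference: 5671.758 g; keep the coarser place, 10^2.
Result: 5.7 × 10³ g.

5.7 × 10³ g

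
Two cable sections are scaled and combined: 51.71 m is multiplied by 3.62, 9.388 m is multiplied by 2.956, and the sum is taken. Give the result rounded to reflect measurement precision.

215 m

51.71 × 3.62 = 187.1902 → 187 m (3 s.f., last digit at the 10^0 place).
9.388 × 2.956 = 27.750928 → 27.75 m (4 s.f., last digit at the 10^-2 place).
Sum: 214.941128 m; keep the coarser place, 10^0.
Result: 215 m.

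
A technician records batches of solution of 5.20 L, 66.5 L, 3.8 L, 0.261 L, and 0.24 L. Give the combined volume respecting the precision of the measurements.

76.0 L

5.20 L + 66.5 L + 3.8 L + 0.261 L + 0.24 L = 76.001 L.
Addition/subtraction keeps the fewest decimal places: 5.20 → 2 decimal places, 66.5 → 1 decimal place, 3.8 → 1 decimal place, 0.261 → 3 decimal places, 0.24 → 2 decimal places; limit is 1.
Rounded to 1 decimal place: 76.0 L.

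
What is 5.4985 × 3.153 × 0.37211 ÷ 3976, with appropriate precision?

5.4985 × 3.153 × 0.37211 ÷ 3976 = 0.00162253160733…
Multiplication/division keeps the fewest significant figures: 5.4985 → 5 s.f., 3.153 → 4 s.f., 0.37211 → 5 s.f., 3976 → 4 s.f.; limit is 4.
Rounded to 4 significant figures: 0.001623.

0.001623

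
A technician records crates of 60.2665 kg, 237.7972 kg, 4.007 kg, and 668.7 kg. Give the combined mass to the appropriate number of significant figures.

60.2665 kg + 237.7972 kg + 4.007 kg + 668.7 kg = 970.7707 kg.
Addition/subtraction keeps the fewest decimal places: 60.2665 → 4 decimal places, 237.7972 → 4 decimal places, 4.007 → 3 decimal places, 668.7 → 1 decimal place; limit is 1.
Rounded to 1 decimal place: 970.8 kg.

970.8 kg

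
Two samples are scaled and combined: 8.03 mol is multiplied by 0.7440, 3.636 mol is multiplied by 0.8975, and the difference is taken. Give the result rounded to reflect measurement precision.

8.03 × 0.7440 = 5.97432 → 5.97 mol (3 s.f., last digit at the 10^-2 place).
3.636 × 0.8975 = 3.26331 → 3.263 mol (4 s.f., last digit at the 10^-3 place).
Difference: 2.71101 mol; keep the coarser place, 10^-2.
Result: 2.71 mol.

2.71 mol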